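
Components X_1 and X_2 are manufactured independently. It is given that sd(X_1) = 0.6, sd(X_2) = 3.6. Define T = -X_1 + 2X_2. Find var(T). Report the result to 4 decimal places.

52.2000

var(X_1) = 0.36, var(X_2) = 12.96
By independence, var(T) = (-1)²var(X_1) + (2)²var(X_2)
= (-1)²·0.36 + (2)²·12.96 = 52.2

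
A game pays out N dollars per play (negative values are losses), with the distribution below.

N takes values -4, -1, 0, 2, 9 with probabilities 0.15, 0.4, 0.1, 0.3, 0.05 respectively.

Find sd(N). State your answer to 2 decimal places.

2.84

E[N] = (-4)(0.15) + (-1)(0.4) + (0)(0.1) + (2)(0.3) + (9)(0.05) = 0.05
E[N²] = (-4)²(0.15) + (-1)²(0.4) + (0)²(0.1) + (2)²(0.3) + (9)²(0.05) = 8.05
Var(N) = E[N²] − (E[N])² = 8.05 − (0.05)² = 8.0475
sd(N) = √8.0475 ≈ 2.84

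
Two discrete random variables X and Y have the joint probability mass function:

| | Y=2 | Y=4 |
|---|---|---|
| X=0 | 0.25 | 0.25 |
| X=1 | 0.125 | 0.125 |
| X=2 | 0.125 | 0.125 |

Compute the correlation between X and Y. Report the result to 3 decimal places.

E[X] = 0.75,  E[Y] = 3
E[XY] = 2.25
Cov(X,Y) = E[XY] − E[X]E[Y] = 2.25 − (0.75)(3) = 0
V(X) = 0.6875,  V(Y) = 1
ρ = 0 / √(0.6875·1) ≈ 0.000

0.000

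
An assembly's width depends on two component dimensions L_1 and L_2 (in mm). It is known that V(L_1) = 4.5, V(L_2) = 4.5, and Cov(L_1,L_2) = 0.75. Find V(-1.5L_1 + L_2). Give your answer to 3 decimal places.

12.375

V(-1.5L_1 + L_2) = (-1.5)²·V(L_1) + (1)²·V(L_2) + 2·(-1.5)·(1)·Cov(L_1,L_2)
= 2.25·4.5 + 1·4.5 + -3·0.75 = 12.375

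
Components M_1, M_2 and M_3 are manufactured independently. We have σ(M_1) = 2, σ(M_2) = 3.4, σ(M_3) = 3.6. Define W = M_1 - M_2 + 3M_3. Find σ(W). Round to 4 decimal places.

var(M_1) = 4, var(M_2) = 11.56, var(M_3) = 12.96
By independence, var(W) = (1)²var(M_1) + (-1)²var(M_2) + (3)²var(M_3)
= (1)²·4 + (-1)²·11.56 + (3)²·12.96 = 132.2
σ(W) = √132.2 ≈ 11.4978

11.4978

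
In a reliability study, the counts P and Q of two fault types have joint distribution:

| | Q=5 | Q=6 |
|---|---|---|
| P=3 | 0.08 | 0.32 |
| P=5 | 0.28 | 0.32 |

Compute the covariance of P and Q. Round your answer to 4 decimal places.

E[P] = 4.2,  E[Q] = 5.64
E[PQ] = 23.56
Cov(P,Q) = E[PQ] − E[P]E[Q] = 23.56 − (4.2)(5.64) = -0.128

-0.1280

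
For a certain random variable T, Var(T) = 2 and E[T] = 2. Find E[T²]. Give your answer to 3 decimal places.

6.000

E[T²] = Var(T) + (E[T])² = 2 + (2)² = 6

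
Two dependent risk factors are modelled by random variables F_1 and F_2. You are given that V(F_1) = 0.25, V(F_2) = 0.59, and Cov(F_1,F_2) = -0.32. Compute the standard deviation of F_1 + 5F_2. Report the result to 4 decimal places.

3.4351

V(F_1 + 5F_2) = (1)²·V(F_1) + (5)²·V(F_2) + 2·(1)·(5)·Cov(F_1,F_2)
= 1·0.25 + 25·0.59 + 10·-0.32 = 11.8
σ(F_1 + 5F_2) = √11.8 ≈ 3.4351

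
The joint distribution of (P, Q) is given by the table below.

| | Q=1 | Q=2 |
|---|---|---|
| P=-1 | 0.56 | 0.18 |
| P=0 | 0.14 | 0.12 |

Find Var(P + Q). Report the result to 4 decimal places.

0.4864

E[P] = -0.74,  E[Q] = 1.3,  E[PQ] = -0.92
Var(P) = 0.74 − (-0.74)² = 0.1924;  Var(Q) = 1.9 − (1.3)² = 0.21
Cov(P,Q) = -0.92 − (-0.74)(1.3) = 0.042
Var(P + Q) = (1)²·0.1924 + (1)²·0.21 + 2·(1)·(1)·0.042 = 0.4864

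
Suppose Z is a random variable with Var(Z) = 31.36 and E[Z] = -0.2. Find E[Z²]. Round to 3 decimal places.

E[Z²] = Var(Z) + (E[Z])² = 31.36 + (-0.2)² = 31.4

31.400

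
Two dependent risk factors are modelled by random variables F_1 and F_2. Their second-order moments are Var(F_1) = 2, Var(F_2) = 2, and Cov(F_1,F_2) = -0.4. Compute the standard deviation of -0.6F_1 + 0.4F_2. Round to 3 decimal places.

1.110

Var(-0.6F_1 + 0.4F_2) = (-0.6)²·Var(F_1) + (0.4)²·Var(F_2) + 2·(-0.6)·(0.4)·Cov(F_1,F_2)
= 0.36·2 + 0.16·2 + -0.48·-0.4 = 1.232
σ(-0.6F_1 + 0.4F_2) = √1.232 ≈ 1.110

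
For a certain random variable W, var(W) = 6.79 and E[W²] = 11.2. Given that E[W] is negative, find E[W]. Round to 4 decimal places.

-2.1000

(E[W])² = E[W²] − var(W) = 11.2 − 6.79 = 4.41
E[W] = −√4.41 = -2.1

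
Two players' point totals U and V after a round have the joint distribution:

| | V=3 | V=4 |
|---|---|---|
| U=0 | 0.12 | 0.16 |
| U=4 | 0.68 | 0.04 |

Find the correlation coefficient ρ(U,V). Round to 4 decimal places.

-0.5791

E[U] = 2.88,  E[V] = 3.2
E[UV] = 8.8
Cov(U,V) = E[UV] − E[U]E[V] = 8.8 − (2.88)(3.2) = -0.416
var(U) = 3.2256,  var(V) = 0.16
ρ = -0.416 / √(3.2256·0.16) ≈ -0.5791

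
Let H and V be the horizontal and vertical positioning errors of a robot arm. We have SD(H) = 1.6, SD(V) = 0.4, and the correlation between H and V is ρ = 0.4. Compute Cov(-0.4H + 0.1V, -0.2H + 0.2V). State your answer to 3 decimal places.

Var(H) = (1.6)² = 2.56;  Var(V) = (0.4)² = 0.16
Cov(H,V) = ρ·SD(H)·SD(V) = 0.4·1.6·0.4 = 0.256
Cov(-0.4H + 0.1V, -0.2H + 0.2V) = (-0.4)(-0.2)Var(H) + (0.1)(0.2)Var(V) + [(-0.4)(0.2) + (0.1)(-0.2)]Cov(H,V)
= 0.08·2.56 + 0.02·0.16 + -0.1·0.256 = 0.1824

0.182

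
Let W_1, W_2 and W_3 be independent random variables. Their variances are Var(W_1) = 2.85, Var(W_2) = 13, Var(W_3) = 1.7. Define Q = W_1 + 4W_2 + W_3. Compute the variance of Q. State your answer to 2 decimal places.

212.55

By independence, Var(Q) = (1)²Var(W_1) + (4)²Var(W_2) + (1)²Var(W_3)
= (1)²·2.85 + (4)²·13 + (1)²·1.7 = 212.55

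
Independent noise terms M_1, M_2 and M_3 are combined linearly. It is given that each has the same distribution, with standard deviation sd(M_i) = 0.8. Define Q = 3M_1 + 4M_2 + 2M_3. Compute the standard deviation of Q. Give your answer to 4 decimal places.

Var(M_i) = (0.8)² = 0.64
By independence, Var(Q) = (3)²Var(M_1) + (4)²Var(M_2) + (2)²Var(M_3)
= (3)²·0.64 + (4)²·0.64 + (2)²·0.64 = 18.56
sd(Q) = √18.56 ≈ 4.3081

4.3081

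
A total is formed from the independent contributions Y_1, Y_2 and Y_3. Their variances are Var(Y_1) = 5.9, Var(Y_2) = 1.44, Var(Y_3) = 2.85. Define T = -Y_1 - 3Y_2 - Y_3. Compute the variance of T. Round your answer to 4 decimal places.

By independence, Var(T) = (-1)²Var(Y_1) + (-3)²Var(Y_2) + (-1)²Var(Y_3)
= (-1)²·5.9 + (-3)²·1.44 + (-1)²·2.85 = 21.71

21.7100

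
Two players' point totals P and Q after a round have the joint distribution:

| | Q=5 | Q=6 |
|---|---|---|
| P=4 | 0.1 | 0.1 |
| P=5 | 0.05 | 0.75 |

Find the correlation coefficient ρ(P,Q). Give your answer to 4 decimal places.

0.4901

E[P] = 4.8,  E[Q] = 5.85
E[PQ] = 28.15
Cov(P,Q) = E[PQ] − E[P]E[Q] = 28.15 − (4.8)(5.85) = 0.07
Var(P) = 0.16,  Var(Q) = 0.1275
ρ = 0.07 / √(0.16·0.1275) ≈ 0.4901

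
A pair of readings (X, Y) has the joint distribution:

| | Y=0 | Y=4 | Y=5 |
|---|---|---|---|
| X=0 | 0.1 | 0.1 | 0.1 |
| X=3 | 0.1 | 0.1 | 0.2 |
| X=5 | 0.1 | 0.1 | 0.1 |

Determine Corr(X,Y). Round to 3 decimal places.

0.014

E[X] = 2.7,  E[Y] = 3.2
E[XY] = 8.7
cov(X,Y) = E[XY] − E[X]E[Y] = 8.7 − (2.7)(3.2) = 0.06
Var(X) = 3.81,  Var(Y) = 4.56
ρ = 0.06 / √(3.81·4.56) ≈ 0.014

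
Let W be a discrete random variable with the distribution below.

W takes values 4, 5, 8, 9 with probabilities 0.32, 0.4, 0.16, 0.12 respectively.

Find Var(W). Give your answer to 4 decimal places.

3.2704

E[W] = (4)(0.32) + (5)(0.4) + (8)(0.16) + (9)(0.12) = 5.64
E[W²] = (4)²(0.32) + (5)²(0.4) + (8)²(0.16) + (9)²(0.12) = 35.08
Var(W) = E[W²] − (E[W])² = 35.08 − (5.64)² = 3.2704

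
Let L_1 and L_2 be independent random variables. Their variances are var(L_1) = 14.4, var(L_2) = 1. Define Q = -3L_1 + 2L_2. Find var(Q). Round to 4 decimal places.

133.6000

By independence, var(Q) = (-3)²var(L_1) + (2)²var(L_2)
= (-3)²·14.4 + (2)²·1 = 133.6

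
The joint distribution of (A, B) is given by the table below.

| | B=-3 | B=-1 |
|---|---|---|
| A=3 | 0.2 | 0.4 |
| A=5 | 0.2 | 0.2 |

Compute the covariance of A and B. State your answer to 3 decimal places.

-0.160

E[A] = 3.8,  E[B] = -1.8
E[AB] = -7
Cov(A,B) = E[AB] − E[A]E[B] = -7 − (3.8)(-1.8) = -0.16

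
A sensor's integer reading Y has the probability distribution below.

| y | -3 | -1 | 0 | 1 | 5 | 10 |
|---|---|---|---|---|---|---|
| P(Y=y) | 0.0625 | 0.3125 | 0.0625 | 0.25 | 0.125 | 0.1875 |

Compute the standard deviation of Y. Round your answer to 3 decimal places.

E[Y] = (-3)(0.0625) + (-1)(0.3125) + (0)(0.0625) + (1)(0.25) + (5)(0.125) + (10)(0.1875) = 2.25
E[Y²] = (-3)²(0.0625) + (-1)²(0.3125) + (0)²(0.0625) + (1)²(0.25) + (5)²(0.125) + (10)²(0.1875) = 23
var(Y) = E[Y²] − (E[Y])² = 23 − (2.25)² = 17.9375
SD(Y) = √17.9375 ≈ 4.235

4.235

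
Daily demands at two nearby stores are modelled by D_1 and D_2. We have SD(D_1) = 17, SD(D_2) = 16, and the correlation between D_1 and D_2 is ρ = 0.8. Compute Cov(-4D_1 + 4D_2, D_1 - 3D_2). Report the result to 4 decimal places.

V(D_1) = (17)² = 289;  V(D_2) = (16)² = 256
Cov(D_1,D_2) = ρ·SD(D_1)·SD(D_2) = 0.8·17·16 = 217.6
Cov(-4D_1 + 4D_2, D_1 - 3D_2) = (-4)(1)V(D_1) + (4)(-3)V(D_2) + [(-4)(-3) + (4)(1)]Cov(D_1,D_2)
= -4·289 + -12·256 + 16·217.6 = -746.4

-746.4000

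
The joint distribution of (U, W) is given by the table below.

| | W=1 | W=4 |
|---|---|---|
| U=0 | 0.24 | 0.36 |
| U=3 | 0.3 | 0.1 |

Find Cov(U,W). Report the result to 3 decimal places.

E[U] = 1.2,  E[W] = 2.38
E[UW] = 2.1
Cov(U,W) = E[UW] − E[U]E[W] = 2.1 − (1.2)(2.38) = -0.756

-0.756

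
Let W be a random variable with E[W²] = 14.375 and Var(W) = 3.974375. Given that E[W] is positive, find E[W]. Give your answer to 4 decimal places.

3.2250

(E[W])² = E[W²] − Var(W) = 14.375 − 3.974375 = 10.400625
E[W] = √10.400625 = 3.225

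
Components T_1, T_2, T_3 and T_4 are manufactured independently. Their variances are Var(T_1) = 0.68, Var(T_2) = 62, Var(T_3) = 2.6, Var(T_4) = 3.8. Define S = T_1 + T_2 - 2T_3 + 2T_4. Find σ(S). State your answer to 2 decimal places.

By independence, Var(S) = (1)²Var(T_1) + (1)²Var(T_2) + (-2)²Var(T_3) + (2)²Var(T_4)
= (1)²·0.68 + (1)²·62 + (-2)²·2.6 + (2)²·3.8 = 88.28
σ(S) = √88.28 ≈ 9.40

9.40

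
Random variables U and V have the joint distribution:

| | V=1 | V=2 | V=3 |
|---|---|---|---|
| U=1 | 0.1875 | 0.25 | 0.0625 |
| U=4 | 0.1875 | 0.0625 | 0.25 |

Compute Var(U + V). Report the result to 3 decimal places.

E[U] = 2.5,  E[V] = 1.9375,  E[UV] = 5.125
Var(U) = 8.5 − (2.5)² = 2.25;  Var(V) = 4.4375 − (1.9375)² = 0.68359375
cov(U,V) = 5.125 − (2.5)(1.9375) = 0.28125
Var(U + V) = (1)²·2.25 + (1)²·0.68359375 + 2·(1)·(1)·0.28125 = 3.49609375

3.496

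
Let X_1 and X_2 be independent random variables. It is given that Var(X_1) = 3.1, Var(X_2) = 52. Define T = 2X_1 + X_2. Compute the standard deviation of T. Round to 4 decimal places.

By independence, Var(T) = (2)²Var(X_1) + (1)²Var(X_2)
= (2)²·3.1 + (1)²·52 = 64.4
sd(T) = √64.4 ≈ 8.0250

8.0250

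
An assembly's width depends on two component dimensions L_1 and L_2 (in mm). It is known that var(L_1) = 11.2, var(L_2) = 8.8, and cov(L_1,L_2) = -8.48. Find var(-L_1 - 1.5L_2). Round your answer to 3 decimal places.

var(-L_1 - 1.5L_2) = (-1)²·var(L_1) + (-1.5)²·var(L_2) + 2·(-1)·(-1.5)·cov(L_1,L_2)
= 1·11.2 + 2.25·8.8 + 3·-8.48 = 5.56

5.560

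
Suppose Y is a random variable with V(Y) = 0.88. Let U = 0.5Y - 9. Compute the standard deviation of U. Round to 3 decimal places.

0.469

V(0.5Y - 9) = (0.5)²·0.88 = 0.22
σ(U) = √0.22 ≈ 0.469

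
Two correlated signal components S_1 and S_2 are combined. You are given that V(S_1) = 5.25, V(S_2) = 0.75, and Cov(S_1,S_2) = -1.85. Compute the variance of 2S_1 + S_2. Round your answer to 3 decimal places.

14.350

V(2S_1 + S_2) = (2)²·V(S_1) + (1)²·V(S_2) + 2·(2)·(1)·Cov(S_1,S_2)
= 4·5.25 + 1·0.75 + 4·-1.85 = 14.35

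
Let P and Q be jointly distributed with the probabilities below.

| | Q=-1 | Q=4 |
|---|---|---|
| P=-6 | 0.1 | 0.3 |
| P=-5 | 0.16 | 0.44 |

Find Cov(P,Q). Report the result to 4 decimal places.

-0.0200

E[P] = -5.4,  E[Q] = 2.7
E[PQ] = -14.6
Cov(P,Q) = E[PQ] − E[P]E[Q] = -14.6 − (-5.4)(2.7) = -0.02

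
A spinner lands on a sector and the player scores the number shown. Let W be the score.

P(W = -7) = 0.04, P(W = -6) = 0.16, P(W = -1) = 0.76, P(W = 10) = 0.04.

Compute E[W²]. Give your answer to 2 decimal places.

E[W²] = (-7)²(0.04) + (-6)²(0.16) + (-1)²(0.76) + (10)²(0.04) = 12.48

12.48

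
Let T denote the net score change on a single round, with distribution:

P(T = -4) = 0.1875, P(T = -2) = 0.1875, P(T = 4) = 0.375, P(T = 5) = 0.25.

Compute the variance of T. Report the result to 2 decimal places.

13.36

E[T] = (-4)(0.1875) + (-2)(0.1875) + (4)(0.375) + (5)(0.25) = 1.625
E[T²] = (-4)²(0.1875) + (-2)²(0.1875) + (4)²(0.375) + (5)²(0.25) = 16
Var(T) = E[T²] − (E[T])² = 16 − (1.625)² = 13.359375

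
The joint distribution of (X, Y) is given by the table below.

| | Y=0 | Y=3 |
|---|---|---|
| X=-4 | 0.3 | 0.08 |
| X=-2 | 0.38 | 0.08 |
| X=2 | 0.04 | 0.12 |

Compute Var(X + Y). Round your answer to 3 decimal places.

8.002

E[X] = -2.12,  E[Y] = 0.84,  E[XY] = -0.72
Var(X) = 8.56 − (-2.12)² = 4.0656;  Var(Y) = 2.52 − (0.84)² = 1.8144
Cov(X,Y) = -0.72 − (-2.12)(0.84) = 1.0608
Var(X + Y) = (1)²·4.0656 + (1)²·1.8144 + 2·(1)·(1)·1.0608 = 8.0016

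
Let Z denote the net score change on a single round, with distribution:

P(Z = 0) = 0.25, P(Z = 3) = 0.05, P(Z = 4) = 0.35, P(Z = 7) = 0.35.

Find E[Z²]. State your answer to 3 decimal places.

E[Z²] = (0)²(0.25) + (3)²(0.05) + (4)²(0.35) + (7)²(0.35) = 23.2

23.200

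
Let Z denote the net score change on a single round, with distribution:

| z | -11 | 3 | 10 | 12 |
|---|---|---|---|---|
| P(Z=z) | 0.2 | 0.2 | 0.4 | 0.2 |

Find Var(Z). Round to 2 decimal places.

71.76

E[Z] = (-11)(0.2) + (3)(0.2) + (10)(0.4) + (12)(0.2) = 4.8
E[Z²] = (-11)²(0.2) + (3)²(0.2) + (10)²(0.4) + (12)²(0.2) = 94.8
Var(Z) = E[Z²] − (E[Z])² = 94.8 − (4.8)² = 71.76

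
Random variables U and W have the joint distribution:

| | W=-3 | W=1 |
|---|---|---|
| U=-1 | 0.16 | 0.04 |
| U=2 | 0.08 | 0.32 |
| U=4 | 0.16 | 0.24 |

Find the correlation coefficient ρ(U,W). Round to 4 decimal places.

0.2673

E[U] = 2.2,  E[W] = -0.6
E[UW] = -0.36
Cov(U,W) = E[UW] − E[U]E[W] = -0.36 − (2.2)(-0.6) = 0.96
var(U) = 3.36,  var(W) = 3.84
ρ = 0.96 / √(3.36·3.84) ≈ 0.2673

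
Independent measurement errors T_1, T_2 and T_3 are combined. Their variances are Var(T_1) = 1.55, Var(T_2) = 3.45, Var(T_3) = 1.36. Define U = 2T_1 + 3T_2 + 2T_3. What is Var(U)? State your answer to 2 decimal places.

42.69

By independence, Var(U) = (2)²Var(T_1) + (3)²Var(T_2) + (2)²Var(T_3)
= (2)²·1.55 + (3)²·3.45 + (2)²·1.36 = 42.69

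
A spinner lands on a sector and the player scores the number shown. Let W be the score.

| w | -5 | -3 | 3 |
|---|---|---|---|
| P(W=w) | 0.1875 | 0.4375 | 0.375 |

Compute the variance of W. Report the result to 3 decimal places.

10.734

E[W] = (-5)(0.1875) + (-3)(0.4375) + (3)(0.375) = -1.125
E[W²] = (-5)²(0.1875) + (-3)²(0.4375) + (3)²(0.375) = 12
Var(W) = E[W²] − (E[W])² = 12 − (-1.125)² = 10.734375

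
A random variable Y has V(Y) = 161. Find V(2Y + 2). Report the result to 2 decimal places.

644.00

V(2Y + 2) = (2)²·V(Y) = 4·161 = 644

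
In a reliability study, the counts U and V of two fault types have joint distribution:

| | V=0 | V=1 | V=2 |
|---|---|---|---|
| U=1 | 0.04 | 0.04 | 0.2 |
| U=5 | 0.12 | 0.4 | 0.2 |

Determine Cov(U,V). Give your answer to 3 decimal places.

-0.371

E[U] = 3.88,  E[V] = 1.24
E[UV] = 4.44
Cov(U,V) = E[UV] − E[U]E[V] = 4.44 − (3.88)(1.24) = -0.3712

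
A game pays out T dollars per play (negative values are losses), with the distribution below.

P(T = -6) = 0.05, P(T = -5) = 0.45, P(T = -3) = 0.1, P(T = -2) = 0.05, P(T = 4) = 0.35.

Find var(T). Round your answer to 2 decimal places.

E[T] = (-6)(0.05) + (-5)(0.45) + (-3)(0.1) + (-2)(0.05) + (4)(0.35) = -1.55
E[T²] = (-6)²(0.05) + (-5)²(0.45) + (-3)²(0.1) + (-2)²(0.05) + (4)²(0.35) = 19.75
var(T) = E[T²] − (E[T])² = 19.75 − (-1.55)² = 17.3475

17.35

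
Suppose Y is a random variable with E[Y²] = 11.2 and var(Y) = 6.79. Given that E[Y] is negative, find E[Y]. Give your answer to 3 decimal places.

-2.100

(E[Y])² = E[Y²] − var(Y) = 11.2 − 6.79 = 4.41
E[Y] = −√4.41 = -2.1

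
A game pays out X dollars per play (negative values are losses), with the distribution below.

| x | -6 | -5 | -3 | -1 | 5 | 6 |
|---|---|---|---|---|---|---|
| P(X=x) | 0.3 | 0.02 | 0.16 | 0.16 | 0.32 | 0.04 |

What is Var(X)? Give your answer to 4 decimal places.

E[X] = (-6)(0.3) + (-5)(0.02) + (-3)(0.16) + (-1)(0.16) + (5)(0.32) + (6)(0.04) = -0.7
E[X²] = (-6)²(0.3) + (-5)²(0.02) + (-3)²(0.16) + (-1)²(0.16) + (5)²(0.32) + (6)²(0.04) = 22.34
Var(X) = E[X²] − (E[X])² = 22.34 − (-0.7)² = 21.85

21.8500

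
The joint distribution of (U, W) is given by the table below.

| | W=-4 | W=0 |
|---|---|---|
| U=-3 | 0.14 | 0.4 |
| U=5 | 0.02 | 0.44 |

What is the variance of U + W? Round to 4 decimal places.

E[U] = 0.68,  E[W] = -0.64,  E[UW] = 1.28
var(U) = 16.36 − (0.68)² = 15.8976;  var(W) = 2.56 − (-0.64)² = 2.1504
cov(U,W) = 1.28 − (0.68)(-0.64) = 1.7152
var(U + W) = (1)²·15.8976 + (1)²·2.1504 + 2·(1)·(1)·1.7152 = 21.4784

21.4784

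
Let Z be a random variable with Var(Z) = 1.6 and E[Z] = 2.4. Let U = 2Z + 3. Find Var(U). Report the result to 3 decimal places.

Var(2Z + 3) = (2)²·Var(Z) = 4·1.6 = 6.4

6.400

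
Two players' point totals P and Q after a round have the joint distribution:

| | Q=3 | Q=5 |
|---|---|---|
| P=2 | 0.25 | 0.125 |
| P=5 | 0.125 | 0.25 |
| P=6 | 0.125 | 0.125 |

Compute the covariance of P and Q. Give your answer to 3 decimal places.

0.375

E[P] = 4.125,  E[Q] = 4
E[PQ] = 16.875
Cov(P,Q) = E[PQ] − E[P]E[Q] = 16.875 − (4.125)(4) = 0.375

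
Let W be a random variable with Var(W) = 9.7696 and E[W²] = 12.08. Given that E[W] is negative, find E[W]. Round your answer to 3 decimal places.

-1.520

(E[W])² = E[W²] − Var(W) = 12.08 − 9.7696 = 2.3104
E[W] = −√2.3104 = -1.52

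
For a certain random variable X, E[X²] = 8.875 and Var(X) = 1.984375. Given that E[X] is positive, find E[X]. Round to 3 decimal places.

(E[X])² = E[X²] − Var(X) = 8.875 − 1.984375 = 6.890625
E[X] = √6.890625 = 2.625

2.625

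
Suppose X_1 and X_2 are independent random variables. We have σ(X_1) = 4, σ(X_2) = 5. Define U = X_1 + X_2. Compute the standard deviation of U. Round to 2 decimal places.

Var(X_1) = 16, Var(X_2) = 25
By independence, Var(U) = (1)²Var(X_1) + (1)²Var(X_2)
= (1)²·16 + (1)²·25 = 41
σ(U) = √41 ≈ 6.40

6.40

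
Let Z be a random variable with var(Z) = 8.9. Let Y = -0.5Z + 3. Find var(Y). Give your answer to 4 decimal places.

var(-0.5Z + 3) = (-0.5)²·var(Z) = 0.25·8.9 = 2.225

2.2250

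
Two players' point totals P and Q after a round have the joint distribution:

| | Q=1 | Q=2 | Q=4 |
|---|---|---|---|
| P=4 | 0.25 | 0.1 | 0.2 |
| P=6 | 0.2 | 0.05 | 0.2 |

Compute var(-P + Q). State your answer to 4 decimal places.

E[P] = 4.9,  E[Q] = 2.35,  E[PQ] = 11.6
var(P) = 25 − (4.9)² = 0.99;  var(Q) = 7.45 − (2.35)² = 1.9275
Cov(P,Q) = 11.6 − (4.9)(2.35) = 0.085
var(-P + Q) = (-1)²·0.99 + (1)²·1.9275 + 2·(-1)·(1)·0.085 = 2.7475

2.7475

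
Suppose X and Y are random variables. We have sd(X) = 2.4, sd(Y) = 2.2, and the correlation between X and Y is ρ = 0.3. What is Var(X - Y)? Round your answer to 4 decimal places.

7.4320

Var(X) = (2.4)² = 5.76;  Var(Y) = (2.2)² = 4.84
cov(X,Y) = ρ·sd(X)·sd(Y) = 0.3·2.4·2.2 = 1.584
Var(X - Y) = (1)²·Var(X) + (-1)²·Var(Y) + 2·(1)·(-1)·cov(X,Y)
= 1·5.76 + 1·4.84 + -2·1.584 = 7.432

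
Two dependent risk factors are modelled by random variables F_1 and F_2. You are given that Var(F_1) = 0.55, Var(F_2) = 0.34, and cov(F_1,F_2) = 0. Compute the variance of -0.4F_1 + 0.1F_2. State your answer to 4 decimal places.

0.0914

Var(-0.4F_1 + 0.1F_2) = (-0.4)²·Var(F_1) + (0.1)²·Var(F_2) + 2·(-0.4)·(0.1)·cov(F_1,F_2)
= 0.16·0.55 + 0.01·0.34 + -0.08·0 = 0.0914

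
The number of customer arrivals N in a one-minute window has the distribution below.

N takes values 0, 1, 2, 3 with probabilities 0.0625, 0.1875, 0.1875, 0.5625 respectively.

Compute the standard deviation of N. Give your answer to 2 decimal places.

0.97

E[N] = (0)(0.0625) + (1)(0.1875) + (2)(0.1875) + (3)(0.5625) = 2.25
E[N²] = (0)²(0.0625) + (1)²(0.1875) + (2)²(0.1875) + (3)²(0.5625) = 6
Var(N) = E[N²] − (E[N])² = 6 − (2.25)² = 0.9375
SD(N) = √0.9375 ≈ 0.97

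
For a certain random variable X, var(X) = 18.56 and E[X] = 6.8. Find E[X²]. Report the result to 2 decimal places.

E[X²] = var(X) + (E[X])² = 18.56 + (6.8)² = 64.8

64.80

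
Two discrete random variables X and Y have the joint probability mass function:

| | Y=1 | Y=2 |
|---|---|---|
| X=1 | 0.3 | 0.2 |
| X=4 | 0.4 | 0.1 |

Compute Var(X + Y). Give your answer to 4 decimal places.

E[X] = 2.5,  E[Y] = 1.3,  E[XY] = 3.1
Var(X) = 8.5 − (2.5)² = 2.25;  Var(Y) = 1.9 − (1.3)² = 0.21
Cov(X,Y) = 3.1 − (2.5)(1.3) = -0.15
Var(X + Y) = (1)²·2.25 + (1)²·0.21 + 2·(1)·(1)·-0.15 = 2.16

2.1600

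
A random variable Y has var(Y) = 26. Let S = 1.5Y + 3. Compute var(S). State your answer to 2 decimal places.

var(1.5Y + 3) = (1.5)²·var(Y) = 2.25·26 = 58.5

58.50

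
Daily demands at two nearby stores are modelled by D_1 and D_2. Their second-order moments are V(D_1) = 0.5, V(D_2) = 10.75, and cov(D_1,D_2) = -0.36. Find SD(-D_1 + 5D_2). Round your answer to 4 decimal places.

16.5182

V(-D_1 + 5D_2) = (-1)²·V(D_1) + (5)²·V(D_2) + 2·(-1)·(5)·cov(D_1,D_2)
= 1·0.5 + 25·10.75 + -10·-0.36 = 272.85
SD(-D_1 + 5D_2) = √272.85 ≈ 16.5182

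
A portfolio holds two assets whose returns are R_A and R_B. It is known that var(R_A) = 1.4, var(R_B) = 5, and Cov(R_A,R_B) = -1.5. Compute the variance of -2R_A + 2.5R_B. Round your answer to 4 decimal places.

51.8500

var(-2R_A + 2.5R_B) = (-2)²·var(R_A) + (2.5)²·var(R_B) + 2·(-2)·(2.5)·Cov(R_A,R_B)
= 4·1.4 + 6.25·5 + -10·-1.5 = 51.85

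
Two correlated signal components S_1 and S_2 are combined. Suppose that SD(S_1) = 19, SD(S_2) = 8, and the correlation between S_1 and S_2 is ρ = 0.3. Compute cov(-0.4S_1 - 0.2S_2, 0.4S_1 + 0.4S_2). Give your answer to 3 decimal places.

-73.824

Var(S_1) = (19)² = 361;  Var(S_2) = (8)² = 64
cov(S_1,S_2) = ρ·SD(S_1)·SD(S_2) = 0.3·19·8 = 45.6
cov(-0.4S_1 - 0.2S_2, 0.4S_1 + 0.4S_2) = (-0.4)(0.4)Var(S_1) + (-0.2)(0.4)Var(S_2) + [(-0.4)(0.4) + (-0.2)(0.4)]cov(S_1,S_2)
= -0.16·361 + -0.08·64 + -0.24·45.6 = -73.824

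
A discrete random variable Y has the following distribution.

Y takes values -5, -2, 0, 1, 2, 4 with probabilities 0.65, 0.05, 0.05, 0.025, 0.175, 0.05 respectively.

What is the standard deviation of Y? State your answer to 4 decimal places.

3.2054

E[Y] = (-5)(0.65) + (-2)(0.05) + (0)(0.05) + (1)(0.025) + (2)(0.175) + (4)(0.05) = -2.775
E[Y²] = (-5)²(0.65) + (-2)²(0.05) + (0)²(0.05) + (1)²(0.025) + (2)²(0.175) + (4)²(0.05) = 17.975
var(Y) = E[Y²] − (E[Y])² = 17.975 − (-2.775)² = 10.274375
SD(Y) = √10.274375 ≈ 3.2054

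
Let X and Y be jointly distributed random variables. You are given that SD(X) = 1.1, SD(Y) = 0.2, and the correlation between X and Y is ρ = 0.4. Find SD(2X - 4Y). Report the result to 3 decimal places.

2.018

var(X) = (1.1)² = 1.21;  var(Y) = (0.2)² = 0.04
Cov(X,Y) = ρ·SD(X)·SD(Y) = 0.4·1.1·0.2 = 0.088
var(2X - 4Y) = (2)²·var(X) + (-4)²·var(Y) + 2·(2)·(-4)·Cov(X,Y)
= 4·1.21 + 16·0.04 + -16·0.088 = 4.072
SD(2X - 4Y) = √4.072 ≈ 2.018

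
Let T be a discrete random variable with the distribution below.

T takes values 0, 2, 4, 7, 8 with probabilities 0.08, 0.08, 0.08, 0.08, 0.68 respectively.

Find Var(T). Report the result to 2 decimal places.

E[T] = (0)(0.08) + (2)(0.08) + (4)(0.08) + (7)(0.08) + (8)(0.68) = 6.48
E[T²] = (0)²(0.08) + (2)²(0.08) + (4)²(0.08) + (7)²(0.08) + (8)²(0.68) = 49.04
Var(T) = E[T²] − (E[T])² = 49.04 − (6.48)² = 7.0496

7.05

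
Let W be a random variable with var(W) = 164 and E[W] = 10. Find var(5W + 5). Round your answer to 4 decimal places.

var(5W + 5) = (5)²·var(W) = 25·164 = 4100

4100.0000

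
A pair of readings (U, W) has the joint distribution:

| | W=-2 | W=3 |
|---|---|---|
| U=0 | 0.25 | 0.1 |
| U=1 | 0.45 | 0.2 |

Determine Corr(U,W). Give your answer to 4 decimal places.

0.0229

E[U] = 0.65,  E[W] = -0.5
E[UW] = -0.3
Cov(U,W) = E[UW] − E[U]E[W] = -0.3 − (0.65)(-0.5) = 0.025
var(U) = 0.2275,  var(W) = 5.25
ρ = 0.025 / √(0.2275·5.25) ≈ 0.0229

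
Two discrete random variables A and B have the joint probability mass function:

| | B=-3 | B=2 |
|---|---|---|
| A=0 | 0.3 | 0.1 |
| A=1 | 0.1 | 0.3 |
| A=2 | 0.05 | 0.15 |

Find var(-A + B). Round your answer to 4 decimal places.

5.1475

E[A] = 0.8,  E[B] = -0.25,  E[AB] = 0.6
var(A) = 1.2 − (0.8)² = 0.56;  var(B) = 6.25 − (-0.25)² = 6.1875
Cov(A,B) = 0.6 − (0.8)(-0.25) = 0.8
var(-A + B) = (-1)²·0.56 + (1)²·6.1875 + 2·(-1)·(1)·0.8 = 5.1475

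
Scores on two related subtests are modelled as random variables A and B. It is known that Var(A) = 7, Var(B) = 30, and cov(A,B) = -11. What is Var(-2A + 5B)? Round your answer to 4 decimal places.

998.0000

Var(-2A + 5B) = (-2)²·Var(A) + (5)²·Var(B) + 2·(-2)·(5)·cov(A,B)
= 4·7 + 25·30 + -20·-11 = 998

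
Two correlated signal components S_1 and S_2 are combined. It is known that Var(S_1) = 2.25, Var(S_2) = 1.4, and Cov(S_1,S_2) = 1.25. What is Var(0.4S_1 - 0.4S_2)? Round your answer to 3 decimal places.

0.184

Var(0.4S_1 - 0.4S_2) = (0.4)²·Var(S_1) + (-0.4)²·Var(S_2) + 2·(0.4)·(-0.4)·Cov(S_1,S_2)
= 0.16·2.25 + 0.16·1.4 + -0.32·1.25 = 0.184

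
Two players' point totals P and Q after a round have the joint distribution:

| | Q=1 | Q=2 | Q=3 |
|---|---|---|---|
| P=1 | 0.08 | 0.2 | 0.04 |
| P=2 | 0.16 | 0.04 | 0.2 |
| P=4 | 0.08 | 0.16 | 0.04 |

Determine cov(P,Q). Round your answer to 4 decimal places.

-0.0304

E[P] = 2.24,  E[Q] = 1.96
E[PQ] = 4.36
cov(P,Q) = E[PQ] − E[P]E[Q] = 4.36 − (2.24)(1.96) = -0.0304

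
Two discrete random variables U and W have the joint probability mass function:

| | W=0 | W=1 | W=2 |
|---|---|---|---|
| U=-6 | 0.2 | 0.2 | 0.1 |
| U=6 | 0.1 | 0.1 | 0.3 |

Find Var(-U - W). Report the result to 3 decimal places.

E[U] = 0,  E[W] = 1.1,  E[UW] = 1.8
Var(U) = 36 − (0)² = 36;  Var(W) = 1.9 − (1.1)² = 0.69
cov(U,W) = 1.8 − (0)(1.1) = 1.8
Var(-U - W) = (-1)²·36 + (-1)²·0.69 + 2·(-1)·(-1)·1.8 = 40.29

40.290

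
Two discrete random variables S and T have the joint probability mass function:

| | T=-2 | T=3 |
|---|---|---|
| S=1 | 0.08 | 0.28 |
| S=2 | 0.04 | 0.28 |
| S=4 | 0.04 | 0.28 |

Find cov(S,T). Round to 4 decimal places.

0.2240

E[S] = 2.28,  E[T] = 2.2
E[ST] = 5.24
cov(S,T) = E[ST] − E[S]E[T] = 5.24 − (2.28)(2.2) = 0.224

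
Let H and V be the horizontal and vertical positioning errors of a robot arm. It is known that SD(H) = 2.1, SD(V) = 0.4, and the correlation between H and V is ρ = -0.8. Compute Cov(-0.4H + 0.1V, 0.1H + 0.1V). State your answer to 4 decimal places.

-0.1546

Var(H) = (2.1)² = 4.41;  Var(V) = (0.4)² = 0.16
Cov(H,V) = ρ·SD(H)·SD(V) = -0.8·2.1·0.4 = -0.672
Cov(-0.4H + 0.1V, 0.1H + 0.1V) = (-0.4)(0.1)Var(H) + (0.1)(0.1)Var(V) + [(-0.4)(0.1) + (0.1)(0.1)]Cov(H,V)
= -0.04·4.41 + 0.01·0.16 + -0.03·-0.672 = -0.15464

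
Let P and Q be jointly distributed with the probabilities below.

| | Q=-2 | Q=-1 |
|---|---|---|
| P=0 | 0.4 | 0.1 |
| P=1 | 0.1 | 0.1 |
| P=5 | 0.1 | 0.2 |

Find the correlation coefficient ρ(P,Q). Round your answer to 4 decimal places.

E[P] = 1.7,  E[Q] = -1.6
E[PQ] = -2.3
cov(P,Q) = E[PQ] − E[P]E[Q] = -2.3 − (1.7)(-1.6) = 0.42
var(P) = 4.81,  var(Q) = 0.24
ρ = 0.42 / √(4.81·0.24) ≈ 0.3909

0.3909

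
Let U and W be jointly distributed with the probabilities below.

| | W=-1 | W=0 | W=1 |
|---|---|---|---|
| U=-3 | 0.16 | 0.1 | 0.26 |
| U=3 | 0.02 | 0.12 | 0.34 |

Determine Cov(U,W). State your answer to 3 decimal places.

E[U] = -0.12,  E[W] = 0.42
E[UW] = 0.66
Cov(U,W) = E[UW] − E[U]E[W] = 0.66 − (-0.12)(0.42) = 0.7104

0.710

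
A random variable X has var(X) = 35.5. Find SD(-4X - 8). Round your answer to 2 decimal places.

23.83

var(-4X - 8) = (-4)²·35.5 = 568
SD(-4X - 8) = √568 ≈ 23.83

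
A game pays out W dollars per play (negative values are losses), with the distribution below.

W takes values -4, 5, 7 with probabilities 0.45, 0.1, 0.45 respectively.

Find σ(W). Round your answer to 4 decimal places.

E[W] = (-4)(0.45) + (5)(0.1) + (7)(0.45) = 1.85
E[W²] = (-4)²(0.45) + (5)²(0.1) + (7)²(0.45) = 31.75
Var(W) = E[W²] − (E[W])² = 31.75 − (1.85)² = 28.3275
σ(W) = √28.3275 ≈ 5.3224

5.3224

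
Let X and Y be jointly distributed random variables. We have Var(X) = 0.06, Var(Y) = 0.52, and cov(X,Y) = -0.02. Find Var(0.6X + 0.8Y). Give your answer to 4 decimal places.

0.3352

Var(0.6X + 0.8Y) = (0.6)²·Var(X) + (0.8)²·Var(Y) + 2·(0.6)·(0.8)·cov(X,Y)
= 0.36·0.06 + 0.64·0.52 + 0.96·-0.02 = 0.3352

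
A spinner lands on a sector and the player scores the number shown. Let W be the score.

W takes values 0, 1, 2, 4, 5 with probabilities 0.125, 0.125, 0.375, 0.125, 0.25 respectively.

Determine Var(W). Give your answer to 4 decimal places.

2.9844

E[W] = (0)(0.125) + (1)(0.125) + (2)(0.375) + (4)(0.125) + (5)(0.25) = 2.625
E[W²] = (0)²(0.125) + (1)²(0.125) + (2)²(0.375) + (4)²(0.125) + (5)²(0.25) = 9.875
Var(W) = E[W²] − (E[W])² = 9.875 − (2.625)² = 2.984375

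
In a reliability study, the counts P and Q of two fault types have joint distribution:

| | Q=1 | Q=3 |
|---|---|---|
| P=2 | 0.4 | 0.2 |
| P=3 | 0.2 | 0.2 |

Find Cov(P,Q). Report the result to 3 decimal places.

0.080

E[P] = 2.4,  E[Q] = 1.8
E[PQ] = 4.4
Cov(P,Q) = E[PQ] − E[P]E[Q] = 4.4 − (2.4)(1.8) = 0.08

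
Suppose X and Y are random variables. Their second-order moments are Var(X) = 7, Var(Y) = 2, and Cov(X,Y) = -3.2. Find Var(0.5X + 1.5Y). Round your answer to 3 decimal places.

1.450

Var(0.5X + 1.5Y) = (0.5)²·Var(X) + (1.5)²·Var(Y) + 2·(0.5)·(1.5)·Cov(X,Y)
= 0.25·7 + 2.25·2 + 1.5·-3.2 = 1.45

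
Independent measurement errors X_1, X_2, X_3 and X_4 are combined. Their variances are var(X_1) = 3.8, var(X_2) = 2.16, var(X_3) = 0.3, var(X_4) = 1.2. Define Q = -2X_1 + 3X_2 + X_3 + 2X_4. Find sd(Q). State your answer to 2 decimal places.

By independence, var(Q) = (-2)²var(X_1) + (3)²var(X_2) + (1)²var(X_3) + (2)²var(X_4)
= (-2)²·3.8 + (3)²·2.16 + (1)²·0.3 + (2)²·1.2 = 39.74
sd(Q) = √39.74 ≈ 6.30

6.30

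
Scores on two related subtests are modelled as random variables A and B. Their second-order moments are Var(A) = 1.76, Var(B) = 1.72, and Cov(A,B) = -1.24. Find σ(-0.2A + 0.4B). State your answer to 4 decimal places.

Var(-0.2A + 0.4B) = (-0.2)²·Var(A) + (0.4)²·Var(B) + 2·(-0.2)·(0.4)·Cov(A,B)
= 0.04·1.76 + 0.16·1.72 + -0.16·-1.24 = 0.544
σ(-0.2A + 0.4B) = √0.544 ≈ 0.7376

0.7376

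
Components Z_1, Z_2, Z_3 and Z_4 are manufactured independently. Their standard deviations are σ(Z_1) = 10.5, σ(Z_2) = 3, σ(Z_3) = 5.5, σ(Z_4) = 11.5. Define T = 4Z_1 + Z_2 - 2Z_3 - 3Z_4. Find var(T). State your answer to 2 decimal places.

var(Z_1) = 110.25, var(Z_2) = 9, var(Z_3) = 30.25, var(Z_4) = 132.25
By independence, var(T) = (4)²var(Z_1) + (1)²var(Z_2) + (-2)²var(Z_3) + (-3)²var(Z_4)
= (4)²·110.25 + (1)²·9 + (-2)²·30.25 + (-3)²·132.25 = 3084.25

3084.25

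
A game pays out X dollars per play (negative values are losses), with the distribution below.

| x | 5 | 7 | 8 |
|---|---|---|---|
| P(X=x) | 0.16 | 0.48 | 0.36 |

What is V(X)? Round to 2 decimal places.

1.00

E[X] = (5)(0.16) + (7)(0.48) + (8)(0.36) = 7.04
E[X²] = (5)²(0.16) + (7)²(0.48) + (8)²(0.36) = 50.56
V(X) = E[X²] − (E[X])² = 50.56 − (7.04)² = 0.9984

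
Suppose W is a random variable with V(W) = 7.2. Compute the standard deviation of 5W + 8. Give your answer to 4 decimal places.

V(5W + 8) = (5)²·7.2 = 180
SD(5W + 8) = √180 ≈ 13.4164

13.4164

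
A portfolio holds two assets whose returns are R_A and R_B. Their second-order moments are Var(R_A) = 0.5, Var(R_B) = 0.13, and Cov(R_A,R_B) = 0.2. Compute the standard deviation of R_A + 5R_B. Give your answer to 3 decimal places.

2.398

Var(R_A + 5R_B) = (1)²·Var(R_A) + (5)²·Var(R_B) + 2·(1)·(5)·Cov(R_A,R_B)
= 1·0.5 + 25·0.13 + 10·0.2 = 5.75
SD(R_A + 5R_B) = √5.75 ≈ 2.398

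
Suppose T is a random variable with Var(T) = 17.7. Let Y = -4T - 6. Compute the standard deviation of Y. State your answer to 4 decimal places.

16.8285

Var(-4T - 6) = (-4)²·17.7 = 283.2
SD(Y) = √283.2 ≈ 16.8285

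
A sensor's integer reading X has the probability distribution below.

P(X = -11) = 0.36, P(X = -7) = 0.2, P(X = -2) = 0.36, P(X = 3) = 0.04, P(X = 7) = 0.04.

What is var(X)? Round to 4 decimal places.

24.8576

E[X] = (-11)(0.36) + (-7)(0.2) + (-2)(0.36) + (3)(0.04) + (7)(0.04) = -5.68
E[X²] = (-11)²(0.36) + (-7)²(0.2) + (-2)²(0.36) + (3)²(0.04) + (7)²(0.04) = 57.12
var(X) = E[X²] − (E[X])² = 57.12 − (-5.68)² = 24.8576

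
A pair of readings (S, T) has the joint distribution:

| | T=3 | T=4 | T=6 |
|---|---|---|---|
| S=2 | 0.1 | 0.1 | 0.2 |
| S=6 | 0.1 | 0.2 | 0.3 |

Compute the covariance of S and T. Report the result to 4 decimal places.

E[S] = 4.4,  E[T] = 4.8
E[ST] = 21.2
Cov(S,T) = E[ST] − E[S]E[T] = 21.2 − (4.4)(4.8) = 0.08

0.0800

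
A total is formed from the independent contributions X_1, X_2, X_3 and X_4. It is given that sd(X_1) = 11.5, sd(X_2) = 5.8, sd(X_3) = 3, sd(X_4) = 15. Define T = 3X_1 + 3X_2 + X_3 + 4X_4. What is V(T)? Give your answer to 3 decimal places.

V(X_1) = 132.25, V(X_2) = 33.64, V(X_3) = 9, V(X_4) = 225
By independence, V(T) = (3)²V(X_1) + (3)²V(X_2) + (1)²V(X_3) + (4)²V(X_4)
= (3)²·132.25 + (3)²·33.64 + (1)²·9 + (4)²·225 = 5102.01

5102.010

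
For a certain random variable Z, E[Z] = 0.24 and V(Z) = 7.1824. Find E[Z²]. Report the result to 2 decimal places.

E[Z²] = V(Z) + (E[Z])² = 7.1824 + (0.24)² = 7.24

7.24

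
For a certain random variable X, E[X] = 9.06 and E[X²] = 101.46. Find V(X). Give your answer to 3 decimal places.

19.376

V(X) = 101.46 − (9.06)² = 19.3764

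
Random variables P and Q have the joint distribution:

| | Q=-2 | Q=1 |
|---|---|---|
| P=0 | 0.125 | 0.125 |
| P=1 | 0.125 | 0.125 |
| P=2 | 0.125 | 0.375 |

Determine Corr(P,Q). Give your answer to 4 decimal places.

E[P] = 1.25,  E[Q] = -0.125
E[PQ] = 0.125
cov(P,Q) = E[PQ] − E[P]E[Q] = 0.125 − (1.25)(-0.125) = 0.28125
Var(P) = 0.6875,  Var(Q) = 2.109375
ρ = 0.28125 / √(0.6875·2.109375) ≈ 0.2335

0.2335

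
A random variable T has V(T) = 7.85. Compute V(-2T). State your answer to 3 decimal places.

31.400

V(-2T) = (-2)²·V(T) = 4·7.85 = 31.4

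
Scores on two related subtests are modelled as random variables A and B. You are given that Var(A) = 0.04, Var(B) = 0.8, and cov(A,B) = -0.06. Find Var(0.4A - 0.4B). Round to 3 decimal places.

0.154

Var(0.4A - 0.4B) = (0.4)²·Var(A) + (-0.4)²·Var(B) + 2·(0.4)·(-0.4)·cov(A,B)
= 0.16·0.04 + 0.16·0.8 + -0.32·-0.06 = 0.1536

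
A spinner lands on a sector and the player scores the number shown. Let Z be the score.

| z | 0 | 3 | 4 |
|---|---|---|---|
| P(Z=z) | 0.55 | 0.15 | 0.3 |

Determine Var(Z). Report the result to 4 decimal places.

3.4275

E[Z] = (0)(0.55) + (3)(0.15) + (4)(0.3) = 1.65
E[Z²] = (0)²(0.55) + (3)²(0.15) + (4)²(0.3) = 6.15
Var(Z) = E[Z²] − (E[Z])² = 6.15 − (1.65)² = 3.4275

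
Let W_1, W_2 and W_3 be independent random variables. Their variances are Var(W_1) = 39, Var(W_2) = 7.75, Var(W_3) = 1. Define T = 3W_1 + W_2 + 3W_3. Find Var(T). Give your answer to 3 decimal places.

By independence, Var(T) = (3)²Var(W_1) + (1)²Var(W_2) + (3)²Var(W_3)
= (3)²·39 + (1)²·7.75 + (3)²·1 = 367.75

367.750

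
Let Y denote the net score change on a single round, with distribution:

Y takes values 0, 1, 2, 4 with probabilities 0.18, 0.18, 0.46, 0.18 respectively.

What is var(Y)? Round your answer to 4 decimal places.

E[Y] = (0)(0.18) + (1)(0.18) + (2)(0.46) + (4)(0.18) = 1.82
E[Y²] = (0)²(0.18) + (1)²(0.18) + (2)²(0.46) + (4)²(0.18) = 4.9
var(Y) = E[Y²] − (E[Y])² = 4.9 − (1.82)² = 1.5876

1.5876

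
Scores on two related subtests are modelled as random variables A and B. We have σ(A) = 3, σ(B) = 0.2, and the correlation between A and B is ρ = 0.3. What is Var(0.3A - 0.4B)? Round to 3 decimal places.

0.773

Var(A) = (3)² = 9;  Var(B) = (0.2)² = 0.04
Cov(A,B) = ρ·σ(A)·σ(B) = 0.3·3·0.2 = 0.18
Var(0.3A - 0.4B) = (0.3)²·Var(A) + (-0.4)²·Var(B) + 2·(0.3)·(-0.4)·Cov(A,B)
= 0.09·9 + 0.16·0.04 + -0.24·0.18 = 0.7732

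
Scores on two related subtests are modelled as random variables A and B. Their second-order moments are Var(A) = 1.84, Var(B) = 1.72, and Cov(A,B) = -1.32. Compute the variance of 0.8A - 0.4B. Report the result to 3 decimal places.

Var(0.8A - 0.4B) = (0.8)²·Var(A) + (-0.4)²·Var(B) + 2·(0.8)·(-0.4)·Cov(A,B)
= 0.64·1.84 + 0.16·1.72 + -0.64·-1.32 = 2.2976

2.298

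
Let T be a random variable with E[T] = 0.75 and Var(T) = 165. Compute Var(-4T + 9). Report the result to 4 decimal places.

Var(-4T + 9) = (-4)²·Var(T) = 16·165 = 2640

2640.0000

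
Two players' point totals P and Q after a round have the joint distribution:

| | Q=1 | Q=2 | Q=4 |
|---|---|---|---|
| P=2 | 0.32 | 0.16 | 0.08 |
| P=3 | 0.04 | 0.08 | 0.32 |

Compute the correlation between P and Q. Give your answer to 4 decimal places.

0.6160

E[P] = 2.44,  E[Q] = 2.44
E[PQ] = 6.36
Cov(P,Q) = E[PQ] − E[P]E[Q] = 6.36 − (2.44)(2.44) = 0.4064
Var(P) = 0.2464,  Var(Q) = 1.7664
ρ = 0.4064 / √(0.2464·1.7664) ≈ 0.6160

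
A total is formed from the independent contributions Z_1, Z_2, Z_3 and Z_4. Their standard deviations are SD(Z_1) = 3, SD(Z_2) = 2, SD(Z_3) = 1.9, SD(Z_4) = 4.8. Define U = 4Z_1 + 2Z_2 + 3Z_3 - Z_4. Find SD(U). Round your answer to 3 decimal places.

Var(Z_1) = 9, Var(Z_2) = 4, Var(Z_3) = 3.61, Var(Z_4) = 23.04
By independence, Var(U) = (4)²Var(Z_1) + (2)²Var(Z_2) + (3)²Var(Z_3) + (-1)²Var(Z_4)
= (4)²·9 + (2)²·4 + (3)²·3.61 + (-1)²·23.04 = 215.53
SD(U) = √215.53 ≈ 14.681

14.681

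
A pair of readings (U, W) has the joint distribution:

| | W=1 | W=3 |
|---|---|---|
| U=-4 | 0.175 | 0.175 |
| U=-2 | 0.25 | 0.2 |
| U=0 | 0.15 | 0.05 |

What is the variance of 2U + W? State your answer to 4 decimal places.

8.4375

E[U] = -2.3,  E[W] = 1.85,  E[UW] = -4.5
V(U) = 7.4 − (-2.3)² = 2.11;  V(W) = 4.4 − (1.85)² = 0.9775
Cov(U,W) = -4.5 − (-2.3)(1.85) = -0.245
V(2U + W) = (2)²·2.11 + (1)²·0.9775 + 2·(2)·(1)·-0.245 = 8.4375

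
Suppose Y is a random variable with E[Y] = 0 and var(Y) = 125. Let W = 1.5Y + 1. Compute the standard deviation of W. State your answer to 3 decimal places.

var(1.5Y + 1) = (1.5)²·125 = 281.25
SD(W) = √281.25 ≈ 16.771

16.771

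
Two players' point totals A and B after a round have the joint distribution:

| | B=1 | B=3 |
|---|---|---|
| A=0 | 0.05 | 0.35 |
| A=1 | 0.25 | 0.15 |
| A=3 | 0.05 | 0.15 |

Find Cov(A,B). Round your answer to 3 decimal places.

-0.100

E[A] = 1,  E[B] = 2.3
E[AB] = 2.2
Cov(A,B) = E[AB] − E[A]E[B] = 2.2 − (1)(2.3) = -0.1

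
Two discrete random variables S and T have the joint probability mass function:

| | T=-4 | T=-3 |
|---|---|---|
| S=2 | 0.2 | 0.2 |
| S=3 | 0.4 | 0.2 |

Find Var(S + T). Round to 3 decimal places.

0.400

E[S] = 2.6,  E[T] = -3.6,  E[ST] = -9.4
Var(S) = 7 − (2.6)² = 0.24;  Var(T) = 13.2 − (-3.6)² = 0.24
Cov(S,T) = -9.4 − (2.6)(-3.6) = -0.04
Var(S + T) = (1)²·0.24 + (1)²·0.24 + 2·(1)·(1)·-0.04 = 0.4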